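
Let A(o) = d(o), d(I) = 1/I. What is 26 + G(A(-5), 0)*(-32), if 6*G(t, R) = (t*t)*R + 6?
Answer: -6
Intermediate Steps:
d(I) = 1/I
A(o) = 1/o
G(t, R) = 1 + R*t²/6 (G(t, R) = ((t*t)*R + 6)/6 = (t²*R + 6)/6 = (R*t² + 6)/6 = (6 + R*t²)/6 = 1 + R*t²/6)
26 + G(A(-5), 0)*(-32) = 26 + (1 + (⅙)*0*(1/(-5))²)*(-32) = 26 + (1 + (⅙)*0*(-⅕)²)*(-32) = 26 + (1 + (⅙)*0*(1/25))*(-32) = 26 + (1 + 0)*(-32) = 26 + 1*(-32) = 26 - 32 = -6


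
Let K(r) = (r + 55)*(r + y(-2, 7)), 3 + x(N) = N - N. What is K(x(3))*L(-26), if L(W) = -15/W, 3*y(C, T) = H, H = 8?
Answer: -10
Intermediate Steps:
y(C, T) = 8/3 (y(C, T) = (⅓)*8 = 8/3)
x(N) = -3 (x(N) = -3 + (N - N) = -3 + 0 = -3)
K(r) = (55 + r)*(8/3 + r) (K(r) = (r + 55)*(r + 8/3) = (55 + r)*(8/3 + r))
K(x(3))*L(-26) = (440/3 + (-3)² + (173/3)*(-3))*(-15/(-26)) = (440/3 + 9 - 173)*(-15*(-1/26)) = -52/3*15/26 = -10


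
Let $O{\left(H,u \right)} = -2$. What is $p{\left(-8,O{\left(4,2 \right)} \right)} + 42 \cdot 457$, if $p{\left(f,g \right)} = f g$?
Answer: $19210$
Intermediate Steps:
$p{\left(-8,O{\left(4,2 \right)} \right)} + 42 \cdot 457 = \left(-8\right) \left(-2\right) + 42 \cdot 457 = 16 + 19194 = 19210$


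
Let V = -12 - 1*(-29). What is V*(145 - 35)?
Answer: 1870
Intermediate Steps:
V = 17 (V = -12 + 29 = 17)
V*(145 - 35) = 17*(145 - 35) = 17*110 = 1870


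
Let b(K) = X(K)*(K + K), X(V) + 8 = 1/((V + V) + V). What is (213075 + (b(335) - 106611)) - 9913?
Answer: 273575/3 ≈ 91192.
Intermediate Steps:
X(V) = -8 + 1/(3*V) (X(V) = -8 + 1/((V + V) + V) = -8 + 1/(2*V + V) = -8 + 1/(3*V))
b(K) = 2*K*(-8 + 1/(3*K)) (b(K) = (-8 + 1/(3*K))*(K + K) = (-8 + 1/(3*K))*(2*K) = 2*K*(-8 + 1/(3*K)))
(213075 + (b(335) - 106611)) - 9913 = (213075 + ((2/3 - 16*335) - 106611)) - 9913 = (213075 + ((2/3 - 5360) - 106611)) - 9913 = (213075 + (-16078/3 - 106611)) - 9913 = (213075 - 335911/3) - 9913 = 303314/3 - 9913 = 273575/3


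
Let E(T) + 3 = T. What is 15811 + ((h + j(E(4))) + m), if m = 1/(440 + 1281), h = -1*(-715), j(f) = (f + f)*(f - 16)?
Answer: 28389617/1721 ≈ 16496.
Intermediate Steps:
E(T) = -3 + T
j(f) = 2*f*(-16 + f) (j(f) = (2*f)*(-16 + f) = 2*f*(-16 + f))
h = 715
m = 1/1721 ≈ 0.00058106
15811 + ((h + j(E(4))) + m) = 15811 + ((715 + 2*(-3 + 4)*(-16 + (-3 + 4))) + 1/1721) = 15811 + ((715 + 2*1*(-16 + 1)) + 1/1721) = 15811 + ((715 + 2*1*(-15)) + 1/1721) = 15811 + ((715 - 30) + 1/1721) = 15811 + (685 + 1/1721) = 15811 + 1178886/1721 = 28389617/1721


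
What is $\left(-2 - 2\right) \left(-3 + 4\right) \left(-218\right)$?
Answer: $872$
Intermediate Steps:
$\left(-2 - 2\right) \left(-3 + 4\right) \left(-218\right) = \left(-4\right) 1 \left(-218\right) = \left(-4\right) \left(-218\right) = 872$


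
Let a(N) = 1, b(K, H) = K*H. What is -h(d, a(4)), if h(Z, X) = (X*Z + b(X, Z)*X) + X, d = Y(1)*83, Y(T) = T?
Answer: -167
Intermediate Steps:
b(K, H) = H*K
d = 83 (d = 1*83 = 83)
h(Z, X) = X + X*Z + Z*X² (h(Z, X) = (X*Z + (Z*X)*X) + X = (X*Z + (X*Z)*X) + X = (X*Z + Z*X²) + X = X + X*Z + Z*X²)
-h(d, a(4)) = -(1 + 83 + 1*83) = -(1 + 83 + 83) = -167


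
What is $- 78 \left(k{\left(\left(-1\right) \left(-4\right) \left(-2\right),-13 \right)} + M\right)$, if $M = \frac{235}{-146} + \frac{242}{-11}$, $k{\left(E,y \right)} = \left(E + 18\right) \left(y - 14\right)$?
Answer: $\frac{1671813}{73} \approx 22902.0$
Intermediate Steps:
$k{\left(E,y \right)} = \left(-14 + y\right) \left(18 + E\right)$ ($k{\left(E,y \right)} = \left(18 + E\right) \left(-14 + y\right) = \left(-14 + y\right) \left(18 + E\right)$)
$M = - \frac{3447}{146}$ ($M = 235 \left(- \frac{1}{146}\right) + 242 \left(- \frac{1}{11}\right) = - \frac{235}{146} - 22 = - \frac{3447}{146} \approx -23.61$)
$- 78 \left(k{\left(\left(-1\right) \left(-4\right) \left(-2\right),-13 \right)} + M\right) = - 78 \left(\left(-252 - 14 \left(-1\right) \left(-4\right) \left(-2\right) + 18 \left(-13\right) + \left(-1\right) \left(-4\right) \left(-2\right) \left(-13\right)\right) - \frac{3447}{146}\right) = - 78 \left(\left(-252 - 14 \cdot 4 \left(-2\right) - 234 + 4 \left(-2\right) \left(-13\right)\right) - \frac{3447}{146}\right) = - 78 \left(\left(-252 - -112 - 234 - -104\right) - \frac{3447}{146}\right) = - 78 \left(\left(-252 + 112 - 234 + 104\right) - \frac{3447}{146}\right) = - 78 \left(-270 - \frac{3447}{146}\right) = \left(-78\right) \left(- \frac{42867}{146}\right) = \frac{1671813}{73}$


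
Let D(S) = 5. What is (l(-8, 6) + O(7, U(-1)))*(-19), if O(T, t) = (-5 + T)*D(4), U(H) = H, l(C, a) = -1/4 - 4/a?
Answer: -2071/12 ≈ -172.58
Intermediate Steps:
l(C, a) = -¼ - 4/a (l(C, a) = -1*¼ - 4/a = -¼ - 4/a)
O(T, t) = -25 + 5*T (O(T, t) = (-5 + T)*5 = -25 + 5*T)
(l(-8, 6) + O(7, U(-1)))*(-19) = ((¼)*(-16 - 1*6)/6 + (-25 + 5*7))*(-19) = ((¼)*(⅙)*(-16 - 6) + (-25 + 35))*(-19) = ((¼)*(⅙)*(-22) + 10)*(-19) = (-11/12 + 10)*(-19) = (109/12)*(-19) = -2071/12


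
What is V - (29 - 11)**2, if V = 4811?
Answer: 4487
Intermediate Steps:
V - (29 - 11)**2 = 4811 - (29 - 11)**2 = 4811 - 1*18**2 = 4811 - 1*324 = 4811 - 324 = 4487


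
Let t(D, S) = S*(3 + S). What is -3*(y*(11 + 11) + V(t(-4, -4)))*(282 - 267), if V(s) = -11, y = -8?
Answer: 8415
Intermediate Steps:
-3*(y*(11 + 11) + V(t(-4, -4)))*(282 - 267) = -3*(-8*(11 + 11) - 11)*(282 - 267) = -3*(-8*22 - 11)*15 = -3*(-176 - 11)*15 = -(-561)*15 = -3*(-2805) = 8415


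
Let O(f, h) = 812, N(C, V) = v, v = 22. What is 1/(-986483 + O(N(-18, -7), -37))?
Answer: -1/985671 ≈ -1.0145e-6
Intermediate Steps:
N(C, V) = 22
1/(-986483 + O(N(-18, -7), -37)) = 1/(-986483 + 812) = 1/(-985671) = -1/985671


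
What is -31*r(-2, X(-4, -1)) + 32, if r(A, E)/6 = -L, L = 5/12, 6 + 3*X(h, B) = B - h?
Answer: 219/2 ≈ 109.50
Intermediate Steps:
X(h, B) = -2 - h/3 + B/3 (X(h, B) = -2 + (B - h)/3 = -2 + (-h/3 + B/3) = -2 - h/3 + B/3)
L = 5/12 (L = 5*(1/12) = 5/12 ≈ 0.41667)
r(A, E) = -5/2 (r(A, E) = 6*(-1*5/12) = 6*(-5/12) = -5/2)
-31*r(-2, X(-4, -1)) + 32 = -31*(-5/2) + 32 = 155/2 + 32 = 219/2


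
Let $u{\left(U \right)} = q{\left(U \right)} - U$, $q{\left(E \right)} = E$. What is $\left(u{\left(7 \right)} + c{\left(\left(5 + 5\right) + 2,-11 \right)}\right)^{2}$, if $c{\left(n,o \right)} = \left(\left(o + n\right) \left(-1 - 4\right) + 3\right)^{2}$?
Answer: $16$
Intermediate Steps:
$u{\left(U \right)} = 0$ ($u{\left(U \right)} = U - U = 0$)
$c{\left(n,o \right)} = \left(3 - 5 n - 5 o\right)^{2}$ ($c{\left(n,o \right)} = \left(\left(n + o\right) \left(-5\right) + 3\right)^{2} = \left(\left(- 5 n - 5 o\right) + 3\right)^{2} = \left(3 - 5 n - 5 o\right)^{2}$)
$\left(u{\left(7 \right)} + c{\left(\left(5 + 5\right) + 2,-11 \right)}\right)^{2} = \left(0 + \left(-3 + 5 \left(\left(5 + 5\right) + 2\right) + 5 \left(-11\right)\right)^{2}\right)^{2} = \left(0 + \left(-3 + 5 \left(10 + 2\right) - 55\right)^{2}\right)^{2} = \left(0 + \left(-3 + 5 \cdot 12 - 55\right)^{2}\right)^{2} = \left(0 + \left(-3 + 60 - 55\right)^{2}\right)^{2} = \left(0 + 2^{2}\right)^{2} = \left(0 + 4\right)^{2} = 4^{2} = 16$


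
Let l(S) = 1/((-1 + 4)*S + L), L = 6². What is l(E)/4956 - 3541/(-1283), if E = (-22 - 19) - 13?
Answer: 2211197413/801177048 ≈ 2.7599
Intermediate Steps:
E = -54 (E = -41 - 13 = -54)
L = 36
l(S) = 1/(36 + 3*S) (l(S) = 1/((-1 + 4)*S + 36) = 1/(3*S + 36) = 1/(36 + 3*S))
l(E)/4956 - 3541/(-1283) = (1/(3*(12 - 54)))/4956 - 3541/(-1283) = ((⅓)/(-42))*(1/4956) - 3541*(-1/1283) = ((⅓)*(-1/42))*(1/4956) + 3541/1283 = -1/126*1/4956 + 3541/1283 = -1/624456 + 3541/1283 = 2211197413/801177048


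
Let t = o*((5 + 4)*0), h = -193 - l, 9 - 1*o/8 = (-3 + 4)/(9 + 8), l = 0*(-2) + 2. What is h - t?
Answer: -195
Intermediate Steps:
l = 2 (l = 0 + 2 = 2)
o = 1216/17 (o = 72 - 8*(-3 + 4)/(9 + 8) = 72 - 8/17 = 1216/17 ≈ 71.529)
h = -195 (h = -193 - 1*2 = -193 - 2 = -195)
t = 0 (t = 1216*((5 + 4)*0)/17 = 1216*(9*0)/17 = (1216/17)*0 = 0)
h - t = -195 - 1*0 = -195 + 0 = -195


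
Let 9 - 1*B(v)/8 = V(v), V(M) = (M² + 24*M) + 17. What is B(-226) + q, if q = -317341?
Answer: -682621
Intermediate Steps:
V(M) = 17 + M² + 24*M
B(v) = -64 - 192*v - 8*v² (B(v) = 72 - 8*(17 + v² + 24*v) = 72 + (-136 - 192*v - 8*v²) = -64 - 192*v - 8*v²)
B(-226) + q = (-64 - 192*(-226) - 8*(-226)²) - 317341 = (-64 + 43392 - 8*51076) - 317341 = (-64 + 43392 - 408608) - 317341 = -365280 - 317341 = -682621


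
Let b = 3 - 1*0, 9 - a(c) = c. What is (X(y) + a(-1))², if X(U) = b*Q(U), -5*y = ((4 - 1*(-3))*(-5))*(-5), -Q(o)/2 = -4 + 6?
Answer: 4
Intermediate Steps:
a(c) = 9 - c
Q(o) = -4 (Q(o) = -2*(-4 + 6) = -2*2 = -4)
b = 3 (b = 3 + 0 = 3)
y = -35 (y = -(4 - 1*(-3))*(-5)*(-5)/5 = -(4 + 3)*(-5)*(-5)/5 = -7*(-5)*(-5)/5 = -(-7)*(-5) = -⅕*175 = -35)
X(U) = -12 (X(U) = 3*(-4) = -12)
(X(y) + a(-1))² = (-12 + (9 - 1*(-1)))² = (-12 + (9 + 1))² = (-12 + 10)² = (-2)² = 4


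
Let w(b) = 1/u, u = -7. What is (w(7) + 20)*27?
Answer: 3753/7 ≈ 536.14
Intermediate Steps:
w(b) = -⅐ (w(b) = 1/(-7) = -⅐)
(w(7) + 20)*27 = (-⅐ + 20)*27 = (139/7)*27 = 3753/7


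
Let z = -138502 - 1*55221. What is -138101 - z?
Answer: 55622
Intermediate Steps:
z = -193723 (z = -138502 - 55221 = -193723)
-138101 - z = -138101 - 1*(-193723) = -138101 + 193723 = 55622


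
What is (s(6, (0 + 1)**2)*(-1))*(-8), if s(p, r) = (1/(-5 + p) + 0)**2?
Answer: 8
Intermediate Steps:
s(p, r) = (-5 + p)**(-2) (s(p, r) = (1/(-5 + p))**2 = (-5 + p)**(-2))
(s(6, (0 + 1)**2)*(-1))*(-8) = (-1/(-5 + 6)**2)*(-8) = (-1/1**2)*(-8) = (1*(-1))*(-8) = -1*(-8) = 8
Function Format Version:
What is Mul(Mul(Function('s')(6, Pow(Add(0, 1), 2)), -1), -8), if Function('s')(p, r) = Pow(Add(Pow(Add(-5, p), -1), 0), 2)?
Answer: 8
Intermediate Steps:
Function('s')(p, r) = Pow(Add(-5, p), -2) (Function('s')(p, r) = Pow(Pow(Add(-5, p), -1), 2) = Pow(Add(-5, p), -2))
Mul(Mul(Function('s')(6, Pow(Add(0, 1), 2)), -1), -8) = Mul(Mul(Pow(Add(-5, 6), -2), -1), -8) = Mul(Mul(Pow(1, -2), -1), -8) = Mul(Mul(1, -1), -8) = Mul(-1, -8) = 8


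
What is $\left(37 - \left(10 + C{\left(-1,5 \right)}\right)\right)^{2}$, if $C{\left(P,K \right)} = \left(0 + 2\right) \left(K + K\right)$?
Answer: $49$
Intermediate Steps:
$C{\left(P,K \right)} = 4 K$ ($C{\left(P,K \right)} = 2 \cdot 2 K = 4 K$)
$\left(37 - \left(10 + C{\left(-1,5 \right)}\right)\right)^{2} = \left(37 - \left(10 + 4 \cdot 5\right)\right)^{2} = \left(37 - 30\right)^{2} = 7^{2} = 49$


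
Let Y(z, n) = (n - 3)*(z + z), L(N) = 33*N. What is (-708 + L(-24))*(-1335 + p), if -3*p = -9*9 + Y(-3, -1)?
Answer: 1974000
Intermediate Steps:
Y(z, n) = 2*z*(-3 + n) (Y(z, n) = (-3 + n)*(2*z) = 2*z*(-3 + n))
p = 19 (p = -(-9*9 + 2*(-3)*(-3 - 1))/3 = -(-81 + 2*(-3)*(-4))/3 = -(-81 + 24)/3 = -⅓*(-57) = 19)
(-708 + L(-24))*(-1335 + p) = (-708 + 33*(-24))*(-1335 + 19) = (-708 - 792)*(-1316) = -1500*(-1316) = 1974000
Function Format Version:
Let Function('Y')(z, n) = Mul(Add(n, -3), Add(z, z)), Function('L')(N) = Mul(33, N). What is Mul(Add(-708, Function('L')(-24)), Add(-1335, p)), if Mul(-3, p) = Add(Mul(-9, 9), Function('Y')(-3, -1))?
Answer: 1974000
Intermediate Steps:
Function('Y')(z, n) = Mul(2, z, Add(-3, n)) (Function('Y')(z, n) = Mul(Add(-3, n), Mul(2, z)) = Mul(2, z, Add(-3, n)))
p = 19 (p = Mul(Rational(-1, 3), Add(Mul(-9, 9), Mul(2, -3, Add(-3, -1)))) = Mul(Rational(-1, 3), Add(-81, Mul(2, -3, -4))) = Mul(Rational(-1, 3), Add(-81, 24)) = Mul(Rational(-1, 3), -57) = 19)
Mul(Add(-708, Function('L')(-24)), Add(-1335, p)) = Mul(Add(-708, Mul(33, -24)), Add(-1335, 19)) = Mul(Add(-708, -792), -1316) = Mul(-1500, -1316) = 1974000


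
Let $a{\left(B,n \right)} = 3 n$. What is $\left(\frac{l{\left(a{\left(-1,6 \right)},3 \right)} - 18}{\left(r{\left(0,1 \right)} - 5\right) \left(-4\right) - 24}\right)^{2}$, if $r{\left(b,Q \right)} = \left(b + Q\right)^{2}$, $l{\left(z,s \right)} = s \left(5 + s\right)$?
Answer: $\frac{9}{16} \approx 0.5625$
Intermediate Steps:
$r{\left(b,Q \right)} = \left(Q + b\right)^{2}$
$\left(\frac{l{\left(a{\left(-1,6 \right)},3 \right)} - 18}{\left(r{\left(0,1 \right)} - 5\right) \left(-4\right) - 24}\right)^{2} = \left(\frac{3 \left(5 + 3\right) - 18}{\left(\left(1 + 0\right)^{2} - 5\right) \left(-4\right) - 24}\right)^{2} = \left(\frac{3 \cdot 8 - 18}{\left(1^{2} - 5\right) \left(-4\right) - 24}\right)^{2} = \left(\frac{24 - 18}{\left(1 - 5\right) \left(-4\right) - 24}\right)^{2} = \left(\frac{6}{\left(-4\right) \left(-4\right) - 24}\right)^{2} = \left(\frac{6}{16 - 24}\right)^{2} = \left(\frac{6}{-8}\right)^{2} = \left(6 \left(- \frac{1}{8}\right)\right)^{2} = \left(- \frac{3}{4}\right)^{2} = \frac{9}{16}$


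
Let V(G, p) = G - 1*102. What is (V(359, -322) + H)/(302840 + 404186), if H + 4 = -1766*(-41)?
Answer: 72659/707026 ≈ 0.10277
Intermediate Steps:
H = 72402 (H = -4 - 1766*(-41) = -4 + 72406 = 72402)
V(G, p) = -102 + G (V(G, p) = G - 102 = -102 + G)
(V(359, -322) + H)/(302840 + 404186) = ((-102 + 359) + 72402)/(302840 + 404186) = (257 + 72402)/707026 = 72659*(1/707026) = 72659/707026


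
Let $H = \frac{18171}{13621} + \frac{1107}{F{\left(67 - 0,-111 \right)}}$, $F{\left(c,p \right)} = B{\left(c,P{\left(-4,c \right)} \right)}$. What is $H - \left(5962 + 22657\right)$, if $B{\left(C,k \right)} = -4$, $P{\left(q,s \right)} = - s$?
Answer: $- \frac{1574283359}{54484} \approx -28894.0$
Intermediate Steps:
$F{\left(c,p \right)} = -4$
$H = - \frac{15005763}{54484}$ ($H = \frac{18171}{13621} + \frac{1107}{-4} = 18171 \cdot \frac{1}{13621} + 1107 \left(- \frac{1}{4}\right) = \frac{18171}{13621} - \frac{1107}{4} = - \frac{15005763}{54484} \approx -275.42$)
$H - \left(5962 + 22657\right) = - \frac{15005763}{54484} - \left(5962 + 22657\right) = - \frac{15005763}{54484} - 28619 = - \frac{1574283359}{54484}$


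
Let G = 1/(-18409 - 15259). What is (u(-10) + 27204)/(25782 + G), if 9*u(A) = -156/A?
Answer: 13739439448/13020425625 ≈ 1.0552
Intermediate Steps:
u(A) = -52/(3*A) (u(A) = (-156/A)/9 = -52/(3*A))
G = -1/33668 (G = 1/(-33668) = -1/33668 ≈ -2.9702e-5)
(u(-10) + 27204)/(25782 + G) = (-52/3/(-10) + 27204)/(25782 - 1/33668) = (-52/3*(-⅒) + 27204)/(868028375/33668) = (26/15 + 27204)*(33668/868028375) = (408086/15)*(33668/868028375) = 13739439448/13020425625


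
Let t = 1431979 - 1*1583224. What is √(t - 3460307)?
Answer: 4*I*√225722 ≈ 1900.4*I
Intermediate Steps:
t = -151245 (t = 1431979 - 1583224 = -151245)
√(t - 3460307) = √(-151245 - 3460307) = √(-3611552) = 4*I*√225722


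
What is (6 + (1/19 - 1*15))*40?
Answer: -6800/19 ≈ -357.89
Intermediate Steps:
(6 + (1/19 - 1*15))*40 = (6 + (1/19 - 15))*40 = (6 - 284/19)*40 = -170/19*40 = -6800/19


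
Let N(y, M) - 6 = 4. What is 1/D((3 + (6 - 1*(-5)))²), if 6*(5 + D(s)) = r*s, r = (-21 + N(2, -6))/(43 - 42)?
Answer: -3/1093 ≈ -0.0027447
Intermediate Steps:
N(y, M) = 10 (N(y, M) = 6 + 4 = 10)
r = -11 (r = (-21 + 10)/(43 - 42) = -11/1 = -11*1 = -11)
D(s) = -5 - 11*s/6 (D(s) = -5 + (-11*s)/6 = -5 - 11*s/6)
1/D((3 + (6 - 1*(-5)))²) = 1/(-5 - 11*(3 + (6 - 1*(-5)))²/6) = 1/(-5 - 11*(3 + (6 + 5))²/6) = 1/(-5 - 11*(3 + 11)²/6) = 1/(-5 - 11/6*14²) = 1/(-5 - 11/6*196) = 1/(-5 - 1078/3) = 1/(-1093/3) = -3/1093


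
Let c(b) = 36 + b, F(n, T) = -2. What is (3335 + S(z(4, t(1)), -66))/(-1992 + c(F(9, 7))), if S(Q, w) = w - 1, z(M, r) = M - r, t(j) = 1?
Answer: -1634/979 ≈ -1.6691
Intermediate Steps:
S(Q, w) = -1 + w
(3335 + S(z(4, t(1)), -66))/(-1992 + c(F(9, 7))) = (3335 + (-1 - 66))/(-1992 + (36 - 2)) = (3335 - 67)/(-1992 + 34) = 3268/(-1958) = 3268*(-1/1958) = -1634/979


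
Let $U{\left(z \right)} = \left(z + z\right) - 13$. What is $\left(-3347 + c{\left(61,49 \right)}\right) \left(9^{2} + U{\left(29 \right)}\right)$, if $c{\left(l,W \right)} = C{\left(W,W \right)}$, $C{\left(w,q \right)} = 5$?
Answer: $-421092$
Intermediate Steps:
$c{\left(l,W \right)} = 5$
$U{\left(z \right)} = -13 + 2 z$ ($U{\left(z \right)} = 2 z - 13 = -13 + 2 z$)
$\left(-3347 + c{\left(61,49 \right)}\right) \left(9^{2} + U{\left(29 \right)}\right) = \left(-3347 + 5\right) \left(9^{2} + \left(-13 + 2 \cdot 29\right)\right) = - 3342 \left(81 + \left(-13 + 58\right)\right) = - 3342 \left(81 + 45\right) = \left(-3342\right) 126 = -421092$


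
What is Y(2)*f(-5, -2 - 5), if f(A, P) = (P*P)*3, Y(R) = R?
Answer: 294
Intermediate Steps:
f(A, P) = 3*P² (f(A, P) = P²*3 = 3*P²)
Y(2)*f(-5, -2 - 5) = 2*(3*(-2 - 5)²) = 2*(3*(-7)²) = 2*(3*49) = 2*147 = 294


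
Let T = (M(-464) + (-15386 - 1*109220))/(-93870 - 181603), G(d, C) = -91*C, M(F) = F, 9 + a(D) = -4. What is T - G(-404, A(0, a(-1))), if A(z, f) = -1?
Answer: -2267543/25043 ≈ -90.546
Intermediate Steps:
a(D) = -13 (a(D) = -9 - 4 = -13)
T = 11370/25043 (T = (-464 + (-15386 - 1*109220))/(-93870 - 181603) = (-464 + (-15386 - 109220))/(-275473) = (-464 - 124606)*(-1/275473) = -125070*(-1/275473) = 11370/25043 ≈ 0.45402)
T - G(-404, A(0, a(-1))) = 11370/25043 - (-91)*(-1) = 11370/25043 - 1*91 = 11370/25043 - 91 = -2267543/25043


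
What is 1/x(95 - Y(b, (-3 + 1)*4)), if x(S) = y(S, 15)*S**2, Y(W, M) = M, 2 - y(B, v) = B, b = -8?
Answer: -1/1071509 ≈ -9.3326e-7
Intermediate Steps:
y(B, v) = 2 - B
x(S) = S**2*(2 - S) (x(S) = (2 - S)*S**2 = S**2*(2 - S))
1/x(95 - Y(b, (-3 + 1)*4)) = 1/((95 - (-3 + 1)*4)**2*(2 - (95 - (-3 + 1)*4))) = 1/((95 - (-2)*4)**2*(2 - (95 - (-2)*4))) = 1/((95 - 1*(-8))**2*(2 - (95 - 1*(-8)))) = 1/((95 + 8)**2*(2 - (95 + 8))) = 1/(103**2*(2 - 1*103)) = 1/(10609*(2 - 103)) = 1/(10609*(-101)) = 1/(-1071509) = -1/1071509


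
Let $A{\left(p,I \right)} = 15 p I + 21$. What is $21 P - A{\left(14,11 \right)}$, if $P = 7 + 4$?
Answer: $-2100$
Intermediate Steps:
$P = 11$
$A{\left(p,I \right)} = 21 + 15 I p$ ($A{\left(p,I \right)} = 15 I p + 21 = 21 + 15 I p$)
$21 P - A{\left(14,11 \right)} = 21 \cdot 11 - \left(21 + 15 \cdot 11 \cdot 14\right) = 231 - \left(21 + 2310\right) = 231 - 2331 = -2100$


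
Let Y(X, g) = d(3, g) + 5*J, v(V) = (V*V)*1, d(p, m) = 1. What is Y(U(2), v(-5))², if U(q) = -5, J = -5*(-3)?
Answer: 5776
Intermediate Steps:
v(V) = V² (v(V) = V²*1 = V²)
J = 15
Y(X, g) = 76 (Y(X, g) = 1 + 5*15 = 1 + 75 = 76)
Y(U(2), v(-5))² = 76² = 5776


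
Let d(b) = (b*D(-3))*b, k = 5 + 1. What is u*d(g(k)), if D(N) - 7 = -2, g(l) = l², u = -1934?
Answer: -12532320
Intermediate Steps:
k = 6
D(N) = 5 (D(N) = 7 - 2 = 5)
d(b) = 5*b² (d(b) = (b*5)*b = (5*b)*b = 5*b²)
u*d(g(k)) = -9670*(6²)² = -9670*36² = -9670*1296 = -1934*6480 = -12532320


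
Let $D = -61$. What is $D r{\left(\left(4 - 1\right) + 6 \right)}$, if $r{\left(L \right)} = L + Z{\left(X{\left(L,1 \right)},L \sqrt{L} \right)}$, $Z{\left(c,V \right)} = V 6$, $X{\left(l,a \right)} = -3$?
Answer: $-10431$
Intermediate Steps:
$Z{\left(c,V \right)} = 6 V$
$r{\left(L \right)} = L + 6 L^{\frac{3}{2}}$ ($r{\left(L \right)} = L + 6 L \sqrt{L} = L + 6 L^{\frac{3}{2}}$)
$D r{\left(\left(4 - 1\right) + 6 \right)} = - 61 \left(\left(\left(4 - 1\right) + 6\right) + 6 \left(\left(4 - 1\right) + 6\right)^{\frac{3}{2}}\right) = - 61 \left(\left(3 + 6\right) + 6 \left(3 + 6\right)^{\frac{3}{2}}\right) = - 61 \left(9 + 6 \cdot 9^{\frac{3}{2}}\right) = - 61 \left(9 + 6 \cdot 27\right) = - 61 \left(9 + 162\right) = \left(-61\right) 171 = -10431$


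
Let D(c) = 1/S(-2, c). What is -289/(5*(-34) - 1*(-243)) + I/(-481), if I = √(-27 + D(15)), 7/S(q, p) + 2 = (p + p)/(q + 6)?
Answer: -289/73 - I*√5138/6734 ≈ -3.9589 - 0.010644*I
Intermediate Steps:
S(q, p) = 7/(-2 + 2*p/(6 + q)) (S(q, p) = 7/(-2 + (p + p)/(q + 6)) = 7/(-2 + (2*p)/(6 + q)) = 7/(-2 + 2*p/(6 + q)))
D(c) = -2/7 + c/14 (D(c) = 1/((21 + (7/2)*(-2))/(-6 + c - 1*(-2))) = 1/((21 - 7)/(-6 + c + 2)) = 1/(14/(-4 + c)) = -2/7 + c/14)
I = I*√5138/14 (I = √(-27 + (-2/7 + (1/14)*15)) = √(-27 + (-2/7 + 15/14)) = √(-27 + 11/14) = √(-367/14) = I*√5138/14 ≈ 5.12*I)
-289/(5*(-34) - 1*(-243)) + I/(-481) = -289/(5*(-34) - 1*(-243)) + (I*√5138/14)/(-481) = -289/(-170 + 243) + (I*√5138/14)*(-1/481) = -289/73 - I*√5138/6734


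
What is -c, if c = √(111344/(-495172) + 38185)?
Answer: -√585170485127117/123793 ≈ -195.41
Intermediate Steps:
c = √585170485127117/123793 (c = √(111344*(-1/495172) + 38185) = √(-27836/123793 + 38185) = √(4727007869/123793) = √585170485127117/123793 ≈ 195.41)
-c = -√585170485127117/123793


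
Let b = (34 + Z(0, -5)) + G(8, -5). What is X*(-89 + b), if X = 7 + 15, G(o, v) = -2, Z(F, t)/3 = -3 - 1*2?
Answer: -1584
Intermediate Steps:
Z(F, t) = -15 (Z(F, t) = 3*(-3 - 1*2) = 3*(-3 - 2) = 3*(-5) = -15)
X = 22
b = 17 (b = (34 - 15) - 2 = 19 - 2 = 17)
X*(-89 + b) = 22*(-89 + 17) = 22*(-72) = -1584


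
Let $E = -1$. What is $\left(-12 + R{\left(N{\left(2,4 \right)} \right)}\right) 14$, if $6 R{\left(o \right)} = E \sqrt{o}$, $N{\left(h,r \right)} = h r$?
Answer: $-168 - \frac{14 \sqrt{2}}{3} \approx -174.6$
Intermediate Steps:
$R{\left(o \right)} = - \frac{\sqrt{o}}{6}$ ($R{\left(o \right)} = \frac{\left(-1\right) \sqrt{o}}{6} = - \frac{\sqrt{o}}{6}$)
$\left(-12 + R{\left(N{\left(2,4 \right)} \right)}\right) 14 = \left(-12 - \frac{\sqrt{2 \cdot 4}}{6}\right) 14 = \left(-12 - \frac{\sqrt{8}}{6}\right) 14 = \left(-12 - \frac{2 \sqrt{2}}{6}\right) 14 = \left(-12 - \frac{\sqrt{2}}{3}\right) 14 = -168 - \frac{14 \sqrt{2}}{3}$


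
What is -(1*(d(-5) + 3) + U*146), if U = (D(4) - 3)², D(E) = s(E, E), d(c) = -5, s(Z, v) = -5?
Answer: -9342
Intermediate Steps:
D(E) = -5
U = 64 (U = (-5 - 3)² = (-8)² = 64)
-(1*(d(-5) + 3) + U*146) = -(1*(-5 + 3) + 64*146) = -(1*(-2) + 9344) = -(-2 + 9344) = -1*9342 = -9342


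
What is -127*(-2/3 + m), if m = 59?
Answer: -22225/3 ≈ -7408.3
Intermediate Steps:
-127*(-2/3 + m) = -127*(-2/3 + 59) = -127*(-2*⅓ + 59) = -127*(-⅔ + 59) = -127*175/3 = -22225/3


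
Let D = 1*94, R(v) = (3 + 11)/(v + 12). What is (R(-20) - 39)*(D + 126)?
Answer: -8965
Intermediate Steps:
R(v) = 14/(12 + v)
D = 94
(R(-20) - 39)*(D + 126) = (14/(12 - 20) - 39)*(94 + 126) = (14/(-8) - 39)*220 = (14*(-⅛) - 39)*220 = (-7/4 - 39)*220 = -163/4*220 = -8965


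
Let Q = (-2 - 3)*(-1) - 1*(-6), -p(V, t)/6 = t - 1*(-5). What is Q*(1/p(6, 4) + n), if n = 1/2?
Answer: 143/27 ≈ 5.2963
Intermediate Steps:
p(V, t) = -30 - 6*t (p(V, t) = -6*(t - 1*(-5)) = -6*(t + 5) = -6*(5 + t) = -30 - 6*t)
n = ½ ≈ 0.50000
Q = 11 (Q = -5*(-1) + 6 = 5 + 6 = 11)
Q*(1/p(6, 4) + n) = 11*(1/(-30 - 6*4) + ½) = 11*(1/(-30 - 24) + ½) = 11*(1/(-54) + ½) = 11*(-1/54 + ½) = 11*(13/27) = 143/27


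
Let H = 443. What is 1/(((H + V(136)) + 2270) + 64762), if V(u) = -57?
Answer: 1/67418 ≈ 1.4833e-5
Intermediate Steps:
1/(((H + V(136)) + 2270) + 64762) = 1/(((443 - 57) + 2270) + 64762) = 1/((386 + 2270) + 64762) = 1/(2656 + 64762) = 1/67418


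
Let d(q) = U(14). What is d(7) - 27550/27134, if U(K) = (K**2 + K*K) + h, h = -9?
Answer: 5182386/13567 ≈ 381.98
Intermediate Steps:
U(K) = -9 + 2*K**2 (U(K) = (K**2 + K*K) - 9 = (K**2 + K**2) - 9 = 2*K**2 - 9 = -9 + 2*K**2)
d(q) = 383 (d(q) = -9 + 2*14**2 = -9 + 2*196 = -9 + 392 = 383)
d(7) - 27550/27134 = 383 - 27550/27134 = 383 - 27550*1/27134 = 383 - 13775/13567 = 5182386/13567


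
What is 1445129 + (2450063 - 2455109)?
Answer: 1440083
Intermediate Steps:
1445129 + (2450063 - 2455109) = 1445129 - 5046 = 1440083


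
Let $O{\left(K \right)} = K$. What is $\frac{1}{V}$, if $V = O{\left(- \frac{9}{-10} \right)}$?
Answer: $\frac{10}{9} \approx 1.1111$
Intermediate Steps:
$V = \frac{9}{10}$ ($V = - \frac{9}{-10} = \left(-9\right) \left(- \frac{1}{10}\right) = \frac{9}{10} \approx 0.9$)
$\frac{1}{V} = \frac{1}{\frac{9}{10}} = \frac{10}{9}$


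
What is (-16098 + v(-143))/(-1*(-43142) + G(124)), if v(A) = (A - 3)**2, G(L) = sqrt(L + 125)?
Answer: 225114956/1861231915 - 5218*sqrt(249)/1861231915 ≈ 0.12091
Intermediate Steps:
G(L) = sqrt(125 + L)
v(A) = (-3 + A)**2
(-16098 + v(-143))/(-1*(-43142) + G(124)) = (-16098 + (-3 - 143)**2)/(-1*(-43142) + sqrt(125 + 124)) = (-16098 + (-146)**2)/(43142 + sqrt(249)) = (-16098 + 21316)/(43142 + sqrt(249)) = 5218/(43142 + sqrt(249))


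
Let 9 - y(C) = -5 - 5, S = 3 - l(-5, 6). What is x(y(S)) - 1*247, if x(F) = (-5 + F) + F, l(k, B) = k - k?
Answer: -214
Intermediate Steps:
l(k, B) = 0
S = 3 (S = 3 - 1*0 = 3 + 0 = 3)
y(C) = 19 (y(C) = 9 - (-5 - 5) = 9 - 1*(-10) = 9 + 10 = 19)
x(F) = -5 + 2*F
x(y(S)) - 1*247 = (-5 + 2*19) - 1*247 = (-5 + 38) - 247 = 33 - 247 = -214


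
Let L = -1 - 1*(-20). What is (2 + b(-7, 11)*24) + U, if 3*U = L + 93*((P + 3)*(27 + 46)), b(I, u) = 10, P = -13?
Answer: -67145/3 ≈ -22382.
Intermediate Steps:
L = 19 (L = -1 + 20 = 19)
U = -67871/3 (U = (19 + 93*((-13 + 3)*(27 + 46)))/3 = (19 + 93*(-10*73))/3 = (19 + 93*(-730))/3 = (19 - 67890)/3 = (⅓)*(-67871) = -67871/3 ≈ -22624.)
(2 + b(-7, 11)*24) + U = (2 + 10*24) - 67871/3 = (2 + 240) - 67871/3 = 242 - 67871/3 = -67145/3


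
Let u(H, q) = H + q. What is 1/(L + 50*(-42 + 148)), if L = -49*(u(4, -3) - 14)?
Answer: 1/5937 ≈ 0.00016844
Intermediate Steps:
L = 637 (L = -49*((4 - 3) - 14) = -49*(1 - 14) = -49*(-13) = 637)
1/(L + 50*(-42 + 148)) = 1/(637 + 50*(-42 + 148)) = 1/(637 + 50*106) = 1/(637 + 5300) = 1/5937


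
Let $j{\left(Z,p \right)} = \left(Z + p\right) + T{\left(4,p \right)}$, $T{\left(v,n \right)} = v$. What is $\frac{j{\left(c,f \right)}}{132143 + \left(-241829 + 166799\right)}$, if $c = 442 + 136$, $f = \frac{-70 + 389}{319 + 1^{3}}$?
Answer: $\frac{186559}{18276160} \approx 0.010208$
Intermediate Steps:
$f = \frac{319}{320}$ ($f = \frac{319}{319 + 1} = \frac{319}{320} \approx 0.99687$)
$c = 578$
$j{\left(Z,p \right)} = 4 + Z + p$ ($j{\left(Z,p \right)} = \left(Z + p\right) + 4 = 4 + Z + p$)
$\frac{j{\left(c,f \right)}}{132143 + \left(-241829 + 166799\right)} = \frac{4 + 578 + \frac{319}{320}}{132143 + \left(-241829 + 166799\right)} = \frac{186559}{320 \left(132143 - 75030\right)} = \frac{186559}{320 \cdot 57113} = \frac{186559}{320} \cdot \frac{1}{57113} = \frac{186559}{18276160}$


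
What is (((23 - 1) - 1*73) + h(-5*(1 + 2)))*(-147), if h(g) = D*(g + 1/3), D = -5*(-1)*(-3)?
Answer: -24843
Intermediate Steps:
D = -15 (D = 5*(-3) = -15)
h(g) = -5 - 15*g (h(g) = -15*(g + 1/3) = -15*(1/3 + g) = -5 - 15*g)
(((23 - 1) - 1*73) + h(-5*(1 + 2)))*(-147) = (((23 - 1) - 1*73) + (-5 - (-75)*(1 + 2)))*(-147) = ((22 - 73) + (-5 - (-75)*3))*(-147) = (-51 + (-5 - 15*(-15)))*(-147) = (-51 + (-5 + 225))*(-147) = (-51 + 220)*(-147) = 169*(-147) = -24843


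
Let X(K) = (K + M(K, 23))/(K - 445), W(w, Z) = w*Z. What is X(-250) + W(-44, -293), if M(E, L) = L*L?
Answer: 8959661/695 ≈ 12892.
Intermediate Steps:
M(E, L) = L**2
W(w, Z) = Z*w
X(K) = (529 + K)/(-445 + K) (X(K) = (K + 23**2)/(K - 445) = (K + 529)/(-445 + K) = (529 + K)/(-445 + K))
X(-250) + W(-44, -293) = (529 - 250)/(-445 - 250) - 293*(-44) = 279/(-695) + 12892 = -1/695*279 + 12892 = -279/695 + 12892 = 8959661/695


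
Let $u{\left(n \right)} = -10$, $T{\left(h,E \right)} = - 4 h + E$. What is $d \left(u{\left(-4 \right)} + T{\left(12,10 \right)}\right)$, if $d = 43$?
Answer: $-2064$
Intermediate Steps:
$T{\left(h,E \right)} = E - 4 h$
$d \left(u{\left(-4 \right)} + T{\left(12,10 \right)}\right) = 43 \left(-10 + \left(10 - 48\right)\right) = 43 \left(-10 - 38\right) = 43 \left(-48\right) = -2064$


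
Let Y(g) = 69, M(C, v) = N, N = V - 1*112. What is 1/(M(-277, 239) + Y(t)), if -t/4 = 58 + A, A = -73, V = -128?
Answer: -1/171 ≈ -0.0058480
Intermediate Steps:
N = -240 (N = -128 - 1*112 = -128 - 112 = -240)
t = 60 (t = -4*(58 - 73) = -4*(-15) = 60)
M(C, v) = -240
1/(M(-277, 239) + Y(t)) = 1/(-240 + 69) = 1/(-171) = -1/171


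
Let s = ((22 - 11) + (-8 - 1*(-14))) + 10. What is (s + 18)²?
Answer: 2025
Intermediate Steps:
s = 27 (s = (11 + (-8 + 14)) + 10 = (11 + 6) + 10 = 17 + 10 = 27)
(s + 18)² = (27 + 18)² = 45² = 2025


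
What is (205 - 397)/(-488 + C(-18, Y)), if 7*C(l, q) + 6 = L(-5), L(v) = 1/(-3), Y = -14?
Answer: 4032/10267 ≈ 0.39271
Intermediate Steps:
L(v) = -1/3
C(l, q) = -19/21 (C(l, q) = -6/7 + (1/7)*(-1/3) = -6/7 - 1/21 = -19/21)
(205 - 397)/(-488 + C(-18, Y)) = (205 - 397)/(-488 - 19/21) = -192/(-10267/21) = -192*(-21/10267) = 4032/10267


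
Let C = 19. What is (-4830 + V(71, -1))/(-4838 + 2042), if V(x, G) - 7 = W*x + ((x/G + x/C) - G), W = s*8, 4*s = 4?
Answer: 6842/4427 ≈ 1.5455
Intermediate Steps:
s = 1 (s = (¼)*4 = 1)
W = 8 (W = 1*8 = 8)
V(x, G) = 7 - G + 153*x/19 + x/G (V(x, G) = 7 + (8*x + ((x/G + x/19) - G)) = 7 + (8*x + ((x/19 + x/G) - G)) = 7 + (8*x + (-G + x/19 + x/G)) = 7 + (-G + 153*x/19 + x/G) = 7 - G + 153*x/19 + x/G)
(-4830 + V(71, -1))/(-4838 + 2042) = (-4830 + (7 - 1*(-1) + (153/19)*71 + 71/(-1)))/(-4838 + 2042) = (-4830 + (7 + 1 + 10863/19 + 71*(-1)))/(-2796) = (-4830 + (7 + 1 + 10863/19 - 71))*(-1/2796) = (-4830 + 9666/19)*(-1/2796) = -82104/19*(-1/2796) = 6842/4427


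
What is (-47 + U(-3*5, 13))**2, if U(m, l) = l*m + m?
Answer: 66049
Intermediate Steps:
U(m, l) = m + l*m
(-47 + U(-3*5, 13))**2 = (-47 + (-3*5)*(1 + 13))**2 = (-47 - 15*14)**2 = (-47 - 210)**2 = (-257)**2 = 66049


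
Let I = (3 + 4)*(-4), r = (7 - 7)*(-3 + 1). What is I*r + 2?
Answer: 2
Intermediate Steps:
r = 0 (r = 0*(-2) = 0)
I = -28 (I = 7*(-4) = -28)
I*r + 2 = -28*0 + 2 = 0 + 2 = 2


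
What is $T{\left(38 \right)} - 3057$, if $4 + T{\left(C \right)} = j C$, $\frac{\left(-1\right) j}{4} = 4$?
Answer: $-3669$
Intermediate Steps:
$j = -16$ ($j = \left(-4\right) 4 = -16$)
$T{\left(C \right)} = -4 - 16 C$
$T{\left(38 \right)} - 3057 = \left(-4 - 608\right) - 3057 = -612 - 3057 = -3669$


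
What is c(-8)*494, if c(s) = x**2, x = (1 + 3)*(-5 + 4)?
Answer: 7904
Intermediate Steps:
x = -4 (x = 4*(-1) = -4)
c(s) = 16 (c(s) = (-4)**2 = 16)
c(-8)*494 = 16*494 = 7904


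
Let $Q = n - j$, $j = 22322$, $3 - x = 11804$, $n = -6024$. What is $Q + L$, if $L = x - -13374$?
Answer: $-26773$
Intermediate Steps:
$x = -11801$ ($x = 3 - 11804 = -11801$)
$L = 1573$ ($L = -11801 - -13374 = -11801 + 13374 = 1573$)
$Q = -28346$ ($Q = -6024 - 22322 = -28346$)
$Q + L = -28346 + 1573 = -26773$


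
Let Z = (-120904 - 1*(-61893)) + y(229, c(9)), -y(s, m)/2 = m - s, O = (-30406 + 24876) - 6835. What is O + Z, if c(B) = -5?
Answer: -70908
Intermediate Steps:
O = -12365 (O = -5530 - 6835 = -12365)
y(s, m) = -2*m + 2*s (y(s, m) = -2*(m - s) = -2*m + 2*s)
Z = -58543 (Z = (-120904 - 1*(-61893)) + (-2*(-5) + 2*229) = (-120904 + 61893) + (10 + 458) = -59011 + 468 = -58543)
O + Z = -12365 - 58543 = -70908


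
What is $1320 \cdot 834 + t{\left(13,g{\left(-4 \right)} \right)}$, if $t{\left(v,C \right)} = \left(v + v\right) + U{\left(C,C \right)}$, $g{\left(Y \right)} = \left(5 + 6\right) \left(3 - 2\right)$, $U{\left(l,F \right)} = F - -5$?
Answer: $1100922$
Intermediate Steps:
$U{\left(l,F \right)} = 5 + F$ ($U{\left(l,F \right)} = F + 5 = 5 + F$)
$g{\left(Y \right)} = 11$ ($g{\left(Y \right)} = 11 \cdot 1 = 11$)
$t{\left(v,C \right)} = 5 + C + 2 v$ ($t{\left(v,C \right)} = \left(v + v\right) + \left(5 + C\right) = 2 v + \left(5 + C\right) = 5 + C + 2 v$)
$1320 \cdot 834 + t{\left(13,g{\left(-4 \right)} \right)} = 1320 \cdot 834 + \left(5 + 11 + 2 \cdot 13\right) = 1100880 + \left(5 + 11 + 26\right) = 1100880 + 42 = 1100922$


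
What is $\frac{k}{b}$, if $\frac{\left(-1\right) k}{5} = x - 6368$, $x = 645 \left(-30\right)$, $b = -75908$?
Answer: $- \frac{9185}{5422} \approx -1.694$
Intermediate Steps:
$x = -19350$
$k = 128590$ ($k = - 5 \left(-19350 - 6368\right) = \left(-5\right) \left(-25718\right) = 128590$)
$\frac{k}{b} = \frac{128590}{-75908} = 128590 \left(- \frac{1}{75908}\right) = - \frac{9185}{5422}$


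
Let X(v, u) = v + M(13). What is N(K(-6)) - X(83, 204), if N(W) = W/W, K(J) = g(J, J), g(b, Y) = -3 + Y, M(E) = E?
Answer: -95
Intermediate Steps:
X(v, u) = 13 + v (X(v, u) = v + 13 = 13 + v)
K(J) = -3 + J
N(W) = 1
N(K(-6)) - X(83, 204) = 1 - (13 + 83) = 1 - 1*96 = 1 - 96 = -95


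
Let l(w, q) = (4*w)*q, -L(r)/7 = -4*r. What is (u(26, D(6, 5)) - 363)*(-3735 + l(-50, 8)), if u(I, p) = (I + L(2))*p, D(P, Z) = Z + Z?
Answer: -2438095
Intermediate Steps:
L(r) = 28*r (L(r) = -(-28)*r = 28*r)
D(P, Z) = 2*Z
l(w, q) = 4*q*w
u(I, p) = p*(56 + I) (u(I, p) = (I + 28*2)*p = (I + 56)*p = (56 + I)*p = p*(56 + I))
(u(26, D(6, 5)) - 363)*(-3735 + l(-50, 8)) = ((2*5)*(56 + 26) - 363)*(-3735 + 4*8*(-50)) = (10*82 - 363)*(-3735 - 1600) = (820 - 363)*(-5335) = 457*(-5335) = -2438095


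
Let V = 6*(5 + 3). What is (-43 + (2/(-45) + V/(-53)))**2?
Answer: 10987442041/5688225 ≈ 1931.6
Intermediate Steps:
V = 48 (V = 6*8 = 48)
(-43 + (2/(-45) + V/(-53)))**2 = (-43 + (2/(-45) + 48/(-53)))**2 = (-43 + (2*(-1/45) + 48*(-1/53)))**2 = (-43 + (-2/45 - 48/53))**2 = (-43 - 2266/2385)**2 = (-104821/2385)**2 = 10987442041/5688225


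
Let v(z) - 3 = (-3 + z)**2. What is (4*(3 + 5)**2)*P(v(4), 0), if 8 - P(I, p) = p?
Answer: 2048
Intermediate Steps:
v(z) = 3 + (-3 + z)**2
P(I, p) = 8 - p
(4*(3 + 5)**2)*P(v(4), 0) = (4*(3 + 5)**2)*(8 - 1*0) = (4*8**2)*(8 + 0) = (4*64)*8 = 256*8 = 2048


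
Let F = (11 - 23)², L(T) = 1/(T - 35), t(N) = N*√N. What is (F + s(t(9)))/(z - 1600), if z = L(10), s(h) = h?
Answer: -4275/40001 ≈ -0.10687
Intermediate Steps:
t(N) = N^(3/2)
L(T) = 1/(-35 + T)
z = -1/25 (z = 1/(-35 + 10) = 1/(-25) = -1/25 ≈ -0.040000)
F = 144 (F = (-12)² = 144)
(F + s(t(9)))/(z - 1600) = (144 + 9^(3/2))/(-1/25 - 1600) = (144 + 27)/(-40001/25) = 171*(-25/40001) = -4275/40001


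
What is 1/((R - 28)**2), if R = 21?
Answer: 1/49 ≈ 0.020408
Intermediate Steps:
1/((R - 28)**2) = 1/((21 - 28)**2) = 1/((-7)**2) = 1/49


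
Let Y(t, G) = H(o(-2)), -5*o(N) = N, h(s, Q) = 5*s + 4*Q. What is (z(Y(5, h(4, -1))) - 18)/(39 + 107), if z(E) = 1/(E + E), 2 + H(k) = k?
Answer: -293/2336 ≈ -0.12543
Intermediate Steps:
h(s, Q) = 4*Q + 5*s
o(N) = -N/5
H(k) = -2 + k
Y(t, G) = -8/5 (Y(t, G) = -2 - ⅕*(-2) = -2 + ⅖ = -8/5)
z(E) = 1/(2*E)
(z(Y(5, h(4, -1))) - 18)/(39 + 107) = (1/(2*(-8/5)) - 18)/(39 + 107) = ((½)*(-5/8) - 18)/146 = (-5/16 - 18)*(1/146) = -293/16*1/146 = -293/2336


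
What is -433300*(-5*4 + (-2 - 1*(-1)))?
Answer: 9099300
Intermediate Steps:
-433300*(-5*4 + (-2 - 1*(-1))) = -433300*(-20 + (-2 + 1)) = -433300*(-20 - 1) = -433300*(-21) = -108325*(-84) = 9099300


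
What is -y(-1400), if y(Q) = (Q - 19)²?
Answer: -2013561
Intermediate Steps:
y(Q) = (-19 + Q)²
-y(-1400) = -(-19 - 1400)² = -1*(-1419)² = -1*2013561 = -2013561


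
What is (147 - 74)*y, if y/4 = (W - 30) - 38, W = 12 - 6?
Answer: -18104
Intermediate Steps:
W = 6
y = -248 (y = 4*((6 - 30) - 38) = 4*(-24 - 38) = 4*(-62) = -248)
(147 - 74)*y = (147 - 74)*(-248) = 73*(-248) = -18104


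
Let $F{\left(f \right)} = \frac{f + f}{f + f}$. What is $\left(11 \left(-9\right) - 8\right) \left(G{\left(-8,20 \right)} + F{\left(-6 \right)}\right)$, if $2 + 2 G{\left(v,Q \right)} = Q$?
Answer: $-1070$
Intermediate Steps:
$F{\left(f \right)} = 1$ ($F{\left(f \right)} = \frac{2 f}{2 f} = 2 f \frac{1}{2 f} = 1$)
$G{\left(v,Q \right)} = -1 + \frac{Q}{2}$
$\left(11 \left(-9\right) - 8\right) \left(G{\left(-8,20 \right)} + F{\left(-6 \right)}\right) = \left(11 \left(-9\right) - 8\right) \left(\left(-1 + \frac{1}{2} \cdot 20\right) + 1\right) = \left(-99 - 8\right) \left(\left(-1 + 10\right) + 1\right) = - 107 \left(9 + 1\right) = \left(-107\right) 10 = -1070$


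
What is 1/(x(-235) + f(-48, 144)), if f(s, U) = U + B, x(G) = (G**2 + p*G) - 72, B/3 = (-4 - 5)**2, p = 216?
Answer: 1/4780 ≈ 0.00020921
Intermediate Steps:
B = 243 (B = 3*(-4 - 5)**2 = 3*(-9)**2 = 3*81 = 243)
x(G) = -72 + G**2 + 216*G (x(G) = (G**2 + 216*G) - 72 = -72 + G**2 + 216*G)
f(s, U) = 243 + U (f(s, U) = U + 243 = 243 + U)
1/(x(-235) + f(-48, 144)) = 1/((-72 + (-235)**2 + 216*(-235)) + (243 + 144)) = 1/((-72 + 55225 - 50760) + 387) = 1/(4393 + 387) = 1/4780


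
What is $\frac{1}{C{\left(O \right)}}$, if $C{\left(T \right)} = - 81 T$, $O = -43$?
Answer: $\frac{1}{3483} \approx 0.00028711$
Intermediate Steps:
$\frac{1}{C{\left(O \right)}} = \frac{1}{\left(-81\right) \left(-43\right)} = \frac{1}{3483}$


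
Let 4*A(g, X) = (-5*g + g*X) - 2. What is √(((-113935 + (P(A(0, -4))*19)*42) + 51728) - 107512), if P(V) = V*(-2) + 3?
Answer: 3*I*√18503 ≈ 408.08*I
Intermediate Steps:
A(g, X) = -½ - 5*g/4 + X*g/4 (A(g, X) = ((-5*g + g*X) - 2)/4 = ((-5*g + X*g) - 2)/4 = (-2 - 5*g + X*g)/4 = -½ - 5*g/4 + X*g/4)
P(V) = 3 - 2*V (P(V) = -2*V + 3 = 3 - 2*V)
√(((-113935 + (P(A(0, -4))*19)*42) + 51728) - 107512) = √(((-113935 + ((3 - 2*(-½ - 5/4*0 + (¼)*(-4)*0))*19)*42) + 51728) - 107512) = √(((-113935 + ((3 - 2*(-½ + 0 + 0))*19)*42) + 51728) - 107512) = √(((-113935 + ((3 - 2*(-½))*19)*42) + 51728) - 107512) = √(((-113935 + ((3 + 1)*19)*42) + 51728) - 107512) = √(((-113935 + (4*19)*42) + 51728) - 107512) = √(((-113935 + 76*42) + 51728) - 107512) = √(((-113935 + 3192) + 51728) - 107512) = √((-110743 + 51728) - 107512) = √(-59015 - 107512) = √(-166527) = 3*I*√18503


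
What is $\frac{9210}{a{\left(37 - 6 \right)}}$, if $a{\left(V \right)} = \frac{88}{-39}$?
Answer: $- \frac{179595}{44} \approx -4081.7$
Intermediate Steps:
$a{\left(V \right)} = - \frac{88}{39}$ ($a{\left(V \right)} = 88 \left(- \frac{1}{39}\right) = - \frac{88}{39}$)
$\frac{9210}{a{\left(37 - 6 \right)}} = \frac{9210}{- \frac{88}{39}} = 9210 \left(- \frac{39}{88}\right) = - \frac{179595}{44}$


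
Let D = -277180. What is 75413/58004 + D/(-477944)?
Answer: 6515092449/3465332972 ≈ 1.8801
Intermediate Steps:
75413/58004 + D/(-477944) = 75413/58004 - 277180/(-477944) = 75413*(1/58004) - 277180*(-1/477944) = 75413/58004 + 69295/119486 = 6515092449/3465332972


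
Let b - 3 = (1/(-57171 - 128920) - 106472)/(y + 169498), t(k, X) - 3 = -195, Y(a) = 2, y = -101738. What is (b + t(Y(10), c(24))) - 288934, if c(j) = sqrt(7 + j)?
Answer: -520817692205519/1801360880 ≈ -2.8912e+5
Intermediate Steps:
t(k, X) = -192 (t(k, X) = 3 - 195 = -192)
b = 2573585361/1801360880 (b = 3 + (1/(-57171 - 128920) - 106472)/(-101738 + 169498) = 3 + (1/(-186091) - 106472)/67760 = 3 + (-1/186091 - 106472)*(1/67760) = 3 - 19813480953/186091*1/67760 = 3 - 2830497279/1801360880 = 2573585361/1801360880 ≈ 1.4287)
(b + t(Y(10), c(24))) - 288934 = (2573585361/1801360880 - 192) - 288934 = -343287703599/1801360880 - 288934 = -520817692205519/1801360880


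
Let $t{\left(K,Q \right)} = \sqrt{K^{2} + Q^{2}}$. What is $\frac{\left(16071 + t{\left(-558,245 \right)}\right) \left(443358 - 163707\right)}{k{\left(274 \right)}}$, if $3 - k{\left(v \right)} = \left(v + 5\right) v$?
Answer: $- \frac{1498090407}{25481} - \frac{93217 \sqrt{371389}}{25481} \approx -61022.0$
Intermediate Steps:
$k{\left(v \right)} = 3 - v \left(5 + v\right)$ ($k{\left(v \right)} = 3 - \left(v + 5\right) v = 3 - \left(5 + v\right) v = 3 - v \left(5 + v\right)$)
$\frac{\left(16071 + t{\left(-558,245 \right)}\right) \left(443358 - 163707\right)}{k{\left(274 \right)}} = \frac{\left(16071 + \sqrt{\left(-558\right)^{2} + 245^{2}}\right) \left(443358 - 163707\right)}{3 - 274^{2} - 1370} = \frac{\left(16071 + \sqrt{311364 + 60025}\right) \left(443358 - 163707\right)}{3 - 75076 - 1370} = \frac{\left(16071 + \sqrt{371389}\right) 279651}{3 - 75076 - 1370} = \frac{4494271221 + 279651 \sqrt{371389}}{-76443} = \left(4494271221 + 279651 \sqrt{371389}\right) \left(- \frac{1}{76443}\right) = - \frac{1498090407}{25481} - \frac{93217 \sqrt{371389}}{25481}$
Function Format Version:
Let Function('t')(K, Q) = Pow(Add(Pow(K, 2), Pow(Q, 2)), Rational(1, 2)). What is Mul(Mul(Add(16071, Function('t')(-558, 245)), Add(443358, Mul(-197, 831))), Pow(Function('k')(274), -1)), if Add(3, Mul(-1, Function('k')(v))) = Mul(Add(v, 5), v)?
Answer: Add(Rational(-1498090407, 25481), Mul(Rational(-93217, 25481), Pow(371389, Rational(1, 2)))) ≈ -61022.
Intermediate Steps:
Function('k')(v) = Add(3, Mul(-1, v, Add(5, v))) (Function('k')(v) = Add(3, Mul(-1, Mul(Add(v, 5), v))) = Add(3, Mul(-1, Mul(Add(5, v), v))) = Add(3, Mul(-1, Mul(v, Add(5, v)))) = Add(3, Mul(-1, v, Add(5, v))))
Mul(Mul(Add(16071, Function('t')(-558, 245)), Add(443358, Mul(-197, 831))), Pow(Function('k')(274), -1)) = Mul(Mul(Add(16071, Pow(Add(Pow(-558, 2), Pow(245, 2)), Rational(1, 2))), Add(443358, Mul(-197, 831))), Pow(Add(3, Mul(-1, Pow(274, 2)), Mul(-5, 274)), -1)) = Mul(Mul(Add(16071, Pow(Add(311364, 60025), Rational(1, 2))), Add(443358, -163707)), Pow(Add(3, Mul(-1, 75076), -1370), -1)) = Mul(Mul(Add(16071, Pow(371389, Rational(1, 2))), 279651), Pow(Add(3, -75076, -1370), -1)) = Mul(Add(4494271221, Mul(279651, Pow(371389, Rational(1, 2)))), Pow(-76443, -1)) = Mul(Add(4494271221, Mul(279651, Pow(371389, Rational(1, 2)))), Rational(-1, 76443)) = Add(Rational(-1498090407, 25481), Mul(Rational(-93217, 25481), Pow(371389, Rational(1, 2))))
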